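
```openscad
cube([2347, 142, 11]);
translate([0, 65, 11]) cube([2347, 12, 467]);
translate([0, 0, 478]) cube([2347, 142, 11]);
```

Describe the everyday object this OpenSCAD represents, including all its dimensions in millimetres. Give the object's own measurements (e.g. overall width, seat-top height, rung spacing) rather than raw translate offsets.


An I-beam lying along x, 2347 mm long. Overall section height 489 mm. Two flanges 142 mm wide (y) and 11 mm thick, one on the floor and one at the top; a web 12 mm thick runs between them, centred on the flange width.


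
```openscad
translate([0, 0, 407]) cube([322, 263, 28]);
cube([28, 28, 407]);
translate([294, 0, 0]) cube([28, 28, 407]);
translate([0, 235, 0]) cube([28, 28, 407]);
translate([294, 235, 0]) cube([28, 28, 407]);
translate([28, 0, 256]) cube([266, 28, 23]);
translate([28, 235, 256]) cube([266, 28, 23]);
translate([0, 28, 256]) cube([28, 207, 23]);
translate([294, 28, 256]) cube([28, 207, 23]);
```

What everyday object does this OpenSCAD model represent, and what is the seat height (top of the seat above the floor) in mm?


A stool. The seat height is 435 mm.

A 322×263×28 slab at z = 407 on four corner posts — a stool. The seat top is 407 + 28 = 435 mm.


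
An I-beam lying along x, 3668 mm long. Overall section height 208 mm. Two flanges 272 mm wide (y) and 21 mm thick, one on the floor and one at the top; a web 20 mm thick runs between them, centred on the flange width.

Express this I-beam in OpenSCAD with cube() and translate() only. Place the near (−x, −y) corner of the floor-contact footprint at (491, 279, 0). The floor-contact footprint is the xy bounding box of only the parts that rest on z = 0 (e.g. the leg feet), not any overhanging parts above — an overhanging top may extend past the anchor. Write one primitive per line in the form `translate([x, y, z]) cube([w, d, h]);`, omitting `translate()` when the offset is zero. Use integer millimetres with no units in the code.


translate([491, 279, 0]) cube([3668, 272, 21]);
translate([491, 405, 21]) cube([3668, 20, 166]);
translate([491, 279, 187]) cube([3668, 272, 21]);


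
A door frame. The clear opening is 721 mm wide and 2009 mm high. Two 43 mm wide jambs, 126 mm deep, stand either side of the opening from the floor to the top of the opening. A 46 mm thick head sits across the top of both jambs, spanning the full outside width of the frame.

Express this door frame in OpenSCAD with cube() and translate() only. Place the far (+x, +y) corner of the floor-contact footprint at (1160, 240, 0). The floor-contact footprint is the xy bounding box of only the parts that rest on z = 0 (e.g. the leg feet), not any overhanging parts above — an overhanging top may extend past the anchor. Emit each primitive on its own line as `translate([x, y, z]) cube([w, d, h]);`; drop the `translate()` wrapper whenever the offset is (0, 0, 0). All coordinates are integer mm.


translate([353, 114, 0]) cube([43, 126, 2009]);
translate([1117, 114, 0]) cube([43, 126, 2009]);
translate([353, 114, 2009]) cube([807, 126, 46]);


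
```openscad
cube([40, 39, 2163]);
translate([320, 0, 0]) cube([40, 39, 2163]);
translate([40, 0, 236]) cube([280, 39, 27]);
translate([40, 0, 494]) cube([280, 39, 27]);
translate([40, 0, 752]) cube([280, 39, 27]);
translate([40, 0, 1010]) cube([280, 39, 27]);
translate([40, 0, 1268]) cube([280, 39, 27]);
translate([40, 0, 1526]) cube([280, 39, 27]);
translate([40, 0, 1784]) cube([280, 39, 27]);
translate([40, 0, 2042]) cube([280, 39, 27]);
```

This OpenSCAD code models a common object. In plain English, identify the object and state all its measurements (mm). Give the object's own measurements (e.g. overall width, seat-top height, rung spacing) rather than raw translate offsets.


A straight ladder. Two 40×39 mm vertical rails, 2163 mm tall, stand 360 mm apart (outside-to-outside) with their front faces coplanar on the −y side. 8 rungs, each 39 mm deep and 27 mm tall, span between the inner faces of the rails, front faces flush with the rails. The lowest rung's underside is at z = 236 mm and rungs are spaced 258 mm apart (underside to underside).


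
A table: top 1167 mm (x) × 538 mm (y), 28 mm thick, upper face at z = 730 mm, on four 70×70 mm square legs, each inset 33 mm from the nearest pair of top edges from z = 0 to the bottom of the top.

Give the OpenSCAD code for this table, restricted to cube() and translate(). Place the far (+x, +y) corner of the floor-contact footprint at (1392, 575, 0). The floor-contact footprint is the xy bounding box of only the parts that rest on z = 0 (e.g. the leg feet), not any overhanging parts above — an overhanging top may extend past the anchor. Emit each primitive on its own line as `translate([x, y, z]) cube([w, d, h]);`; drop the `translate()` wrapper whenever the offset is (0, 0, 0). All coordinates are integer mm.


translate([258, 70, 702]) cube([1167, 538, 28]);
translate([291, 103, 0]) cube([70, 70, 702]);
translate([1322, 103, 0]) cube([70, 70, 702]);
translate([291, 505, 0]) cube([70, 70, 702]);
translate([1322, 505, 0]) cube([70, 70, 702]);


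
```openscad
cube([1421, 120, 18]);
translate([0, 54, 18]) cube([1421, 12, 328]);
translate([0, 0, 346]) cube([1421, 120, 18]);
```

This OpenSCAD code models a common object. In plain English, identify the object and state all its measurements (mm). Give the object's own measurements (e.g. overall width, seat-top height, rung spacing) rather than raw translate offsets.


An I-beam lying along x, 1421 mm long. Overall section height 364 mm. Two flanges 120 mm wide (y) and 18 mm thick, one on the floor and one at the top; a web 12 mm thick runs between them, centred on the flange width.


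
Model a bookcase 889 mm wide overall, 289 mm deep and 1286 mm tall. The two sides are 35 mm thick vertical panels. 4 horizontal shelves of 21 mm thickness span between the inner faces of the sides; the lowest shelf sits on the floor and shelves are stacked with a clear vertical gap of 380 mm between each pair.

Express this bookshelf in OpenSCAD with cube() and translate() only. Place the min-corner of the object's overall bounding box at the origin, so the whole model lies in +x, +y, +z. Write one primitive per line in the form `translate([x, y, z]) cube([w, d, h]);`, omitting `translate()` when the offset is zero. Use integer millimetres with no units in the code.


cube([35, 289, 1286]);
translate([854, 0, 0]) cube([35, 289, 1286]);
translate([35, 0, 0]) cube([819, 289, 21]);
translate([35, 0, 401]) cube([819, 289, 21]);
translate([35, 0, 802]) cube([819, 289, 21]);
translate([35, 0, 1203]) cube([819, 289, 21]);


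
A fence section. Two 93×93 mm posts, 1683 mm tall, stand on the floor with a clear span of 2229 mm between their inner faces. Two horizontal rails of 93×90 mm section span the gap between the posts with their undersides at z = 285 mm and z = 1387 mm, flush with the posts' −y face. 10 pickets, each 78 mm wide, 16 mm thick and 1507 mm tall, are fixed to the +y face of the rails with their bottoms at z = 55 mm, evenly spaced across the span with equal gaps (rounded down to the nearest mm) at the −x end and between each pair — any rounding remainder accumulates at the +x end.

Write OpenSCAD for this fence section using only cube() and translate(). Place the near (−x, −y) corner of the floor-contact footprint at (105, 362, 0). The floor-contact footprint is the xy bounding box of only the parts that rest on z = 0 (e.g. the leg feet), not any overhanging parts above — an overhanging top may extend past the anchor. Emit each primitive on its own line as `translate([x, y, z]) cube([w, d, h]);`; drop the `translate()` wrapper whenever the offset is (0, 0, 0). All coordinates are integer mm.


translate([105, 362, 0]) cube([93, 93, 1683]);
translate([2427, 362, 0]) cube([93, 93, 1683]);
translate([198, 362, 285]) cube([2229, 93, 90]);
translate([198, 362, 1387]) cube([2229, 93, 90]);
translate([329, 455, 55]) cube([78, 16, 1507]);
translate([538, 455, 55]) cube([78, 16, 1507]);
translate([747, 455, 55]) cube([78, 16, 1507]);
translate([956, 455, 55]) cube([78, 16, 1507]);
translate([1165, 455, 55]) cube([78, 16, 1507]);
translate([1374, 455, 55]) cube([78, 16, 1507]);
translate([1583, 455, 55]) cube([78, 16, 1507]);
translate([1792, 455, 55]) cube([78, 16, 1507]);
translate([2001, 455, 55]) cube([78, 16, 1507]);
translate([2210, 455, 55]) cube([78, 16, 1507]);


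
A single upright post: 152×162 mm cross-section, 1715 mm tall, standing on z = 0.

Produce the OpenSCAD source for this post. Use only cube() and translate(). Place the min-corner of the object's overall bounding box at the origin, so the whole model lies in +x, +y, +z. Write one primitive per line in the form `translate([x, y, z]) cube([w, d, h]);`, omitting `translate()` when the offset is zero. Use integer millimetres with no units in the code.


cube([152, 162, 1715]);


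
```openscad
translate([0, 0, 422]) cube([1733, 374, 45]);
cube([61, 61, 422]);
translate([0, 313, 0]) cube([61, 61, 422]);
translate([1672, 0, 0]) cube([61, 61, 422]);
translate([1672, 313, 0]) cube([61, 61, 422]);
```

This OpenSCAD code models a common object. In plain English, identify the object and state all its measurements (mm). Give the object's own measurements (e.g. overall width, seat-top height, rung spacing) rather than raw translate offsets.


A bench: a 1733×374 mm seat slab, 45 mm thick, top at z = 467 mm, on four 61×61 mm square legs flush with the seat corners and standing on z = 0.


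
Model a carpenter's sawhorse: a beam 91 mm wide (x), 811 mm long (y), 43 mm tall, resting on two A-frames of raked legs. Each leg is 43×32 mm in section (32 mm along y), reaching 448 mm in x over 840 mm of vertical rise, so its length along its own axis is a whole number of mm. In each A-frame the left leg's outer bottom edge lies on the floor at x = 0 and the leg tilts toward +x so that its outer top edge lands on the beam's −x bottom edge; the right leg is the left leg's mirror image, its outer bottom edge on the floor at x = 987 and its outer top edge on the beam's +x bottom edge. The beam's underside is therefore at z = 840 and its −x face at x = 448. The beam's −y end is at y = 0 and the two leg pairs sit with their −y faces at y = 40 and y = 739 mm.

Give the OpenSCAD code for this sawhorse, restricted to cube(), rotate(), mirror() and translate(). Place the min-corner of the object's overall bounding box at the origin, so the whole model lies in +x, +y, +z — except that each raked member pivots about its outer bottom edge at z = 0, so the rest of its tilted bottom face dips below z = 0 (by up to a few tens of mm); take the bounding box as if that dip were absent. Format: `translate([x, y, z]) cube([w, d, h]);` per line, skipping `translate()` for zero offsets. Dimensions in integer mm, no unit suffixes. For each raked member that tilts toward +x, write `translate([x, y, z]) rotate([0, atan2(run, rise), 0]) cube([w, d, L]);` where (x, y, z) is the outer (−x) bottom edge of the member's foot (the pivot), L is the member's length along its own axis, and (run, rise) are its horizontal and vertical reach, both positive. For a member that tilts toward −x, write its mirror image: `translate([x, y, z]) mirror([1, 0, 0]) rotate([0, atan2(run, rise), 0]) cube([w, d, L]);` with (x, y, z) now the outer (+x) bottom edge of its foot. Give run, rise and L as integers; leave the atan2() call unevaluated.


translate([448, 0, 840]) cube([91, 811, 43]);
translate([0, 40, 0]) rotate([0, atan2(448, 840), 0]) cube([43, 32, 952]);
translate([987, 40, 0]) mirror([1, 0, 0]) rotate([0, atan2(448, 840), 0]) cube([43, 32, 952]);
translate([0, 739, 0]) rotate([0, atan2(448, 840), 0]) cube([43, 32, 952]);
translate([987, 739, 0]) mirror([1, 0, 0]) rotate([0, atan2(448, 840), 0]) cube([43, 32, 952]);


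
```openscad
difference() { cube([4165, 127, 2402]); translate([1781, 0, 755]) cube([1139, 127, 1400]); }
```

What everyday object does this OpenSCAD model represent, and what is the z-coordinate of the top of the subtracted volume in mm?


A wall with a window opening. The window head height is 2155 mm.

A wall with a rectangular opening subtracted — a window. Sill at z = 755, opening 1400 mm tall, so the head is at 755 + 1400 = 2155 mm.


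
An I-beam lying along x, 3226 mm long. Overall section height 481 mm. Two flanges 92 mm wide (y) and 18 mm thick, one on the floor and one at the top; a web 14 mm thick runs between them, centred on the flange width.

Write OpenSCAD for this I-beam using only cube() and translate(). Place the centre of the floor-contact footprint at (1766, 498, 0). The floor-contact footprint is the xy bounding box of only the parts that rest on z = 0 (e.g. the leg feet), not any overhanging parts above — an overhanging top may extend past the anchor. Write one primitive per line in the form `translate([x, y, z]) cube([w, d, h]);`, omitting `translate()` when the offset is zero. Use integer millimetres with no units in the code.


translate([153, 452, 0]) cube([3226, 92, 18]);
translate([153, 491, 18]) cube([3226, 14, 445]);
translate([153, 452, 463]) cube([3226, 92, 18]);


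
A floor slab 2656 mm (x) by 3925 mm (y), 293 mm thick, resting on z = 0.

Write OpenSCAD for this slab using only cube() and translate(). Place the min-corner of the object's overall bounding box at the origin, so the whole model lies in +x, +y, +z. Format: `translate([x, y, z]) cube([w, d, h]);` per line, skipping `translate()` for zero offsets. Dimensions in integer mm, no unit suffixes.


cube([2656, 3925, 293]);


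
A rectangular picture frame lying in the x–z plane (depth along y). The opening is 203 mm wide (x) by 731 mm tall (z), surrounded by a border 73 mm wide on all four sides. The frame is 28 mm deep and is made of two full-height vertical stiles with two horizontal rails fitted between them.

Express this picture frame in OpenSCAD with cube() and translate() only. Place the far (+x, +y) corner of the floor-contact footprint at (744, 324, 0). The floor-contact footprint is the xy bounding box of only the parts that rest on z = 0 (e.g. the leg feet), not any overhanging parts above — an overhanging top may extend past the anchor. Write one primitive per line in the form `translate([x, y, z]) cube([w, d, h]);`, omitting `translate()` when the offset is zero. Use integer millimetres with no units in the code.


translate([395, 296, 0]) cube([73, 28, 877]);
translate([671, 296, 0]) cube([73, 28, 877]);
translate([468, 296, 0]) cube([203, 28, 73]);
translate([468, 296, 804]) cube([203, 28, 73]);


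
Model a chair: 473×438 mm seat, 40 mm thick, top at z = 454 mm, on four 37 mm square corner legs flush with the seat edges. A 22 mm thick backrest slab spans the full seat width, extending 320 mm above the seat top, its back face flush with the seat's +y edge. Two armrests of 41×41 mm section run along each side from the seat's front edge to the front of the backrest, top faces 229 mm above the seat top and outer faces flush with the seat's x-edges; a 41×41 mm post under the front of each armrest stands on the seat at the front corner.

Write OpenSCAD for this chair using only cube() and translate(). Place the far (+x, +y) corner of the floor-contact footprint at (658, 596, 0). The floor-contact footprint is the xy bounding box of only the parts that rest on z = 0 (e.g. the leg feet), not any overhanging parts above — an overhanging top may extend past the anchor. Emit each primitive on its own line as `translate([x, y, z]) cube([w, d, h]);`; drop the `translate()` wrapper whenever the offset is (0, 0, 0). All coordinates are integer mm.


translate([185, 158, 414]) cube([473, 438, 40]);
translate([185, 158, 0]) cube([37, 37, 414]);
translate([621, 158, 0]) cube([37, 37, 414]);
translate([185, 559, 0]) cube([37, 37, 414]);
translate([621, 559, 0]) cube([37, 37, 414]);
translate([185, 574, 454]) cube([473, 22, 320]);
translate([185, 158, 642]) cube([41, 416, 41]);
translate([617, 158, 642]) cube([41, 416, 41]);
translate([185, 158, 454]) cube([41, 41, 188]);
translate([617, 158, 454]) cube([41, 41, 188]);


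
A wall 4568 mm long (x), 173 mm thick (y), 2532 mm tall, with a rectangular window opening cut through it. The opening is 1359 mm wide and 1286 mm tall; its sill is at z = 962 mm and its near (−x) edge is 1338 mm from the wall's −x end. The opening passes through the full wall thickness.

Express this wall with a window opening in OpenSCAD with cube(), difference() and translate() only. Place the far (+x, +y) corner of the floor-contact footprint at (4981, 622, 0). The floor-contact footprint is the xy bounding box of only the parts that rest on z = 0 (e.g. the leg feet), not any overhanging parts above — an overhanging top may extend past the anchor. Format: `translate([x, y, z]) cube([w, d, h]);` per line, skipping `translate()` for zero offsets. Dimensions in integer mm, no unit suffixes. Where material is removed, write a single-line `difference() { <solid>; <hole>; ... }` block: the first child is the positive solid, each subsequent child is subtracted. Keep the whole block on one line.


difference() { translate([413, 449, 0]) cube([4568, 173, 2532]); translate([1751, 449, 962]) cube([1359, 173, 1286]); }


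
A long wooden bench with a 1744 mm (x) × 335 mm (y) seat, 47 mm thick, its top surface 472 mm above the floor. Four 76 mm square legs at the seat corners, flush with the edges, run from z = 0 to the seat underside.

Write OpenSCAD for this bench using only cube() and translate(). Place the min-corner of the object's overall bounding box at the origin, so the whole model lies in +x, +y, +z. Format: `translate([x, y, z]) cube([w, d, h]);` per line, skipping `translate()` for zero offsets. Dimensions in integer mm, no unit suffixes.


// leg_h = 472 − 47 = 425
translate([0, 0, 425]) cube([1744, 335, 47]);
cube([76, 76, 425]);
translate([0, 259, 0]) cube([76, 76, 425]);
translate([1668, 0, 0]) cube([76, 76, 425]);
translate([1668, 259, 0]) cube([76, 76, 425]);


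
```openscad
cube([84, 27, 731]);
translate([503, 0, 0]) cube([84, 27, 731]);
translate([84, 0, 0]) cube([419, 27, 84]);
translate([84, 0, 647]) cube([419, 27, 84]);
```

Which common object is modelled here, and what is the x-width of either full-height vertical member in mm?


A picture frame. The border width is 84 mm.

Four thin pieces enclosing a rectangular opening — a picture frame. The two full-height stiles are 731 mm tall; the top rail sits at z = 647 and is 84 mm tall, so the border above the opening is 731 − 647 = 84 mm, matching the stile x-width.


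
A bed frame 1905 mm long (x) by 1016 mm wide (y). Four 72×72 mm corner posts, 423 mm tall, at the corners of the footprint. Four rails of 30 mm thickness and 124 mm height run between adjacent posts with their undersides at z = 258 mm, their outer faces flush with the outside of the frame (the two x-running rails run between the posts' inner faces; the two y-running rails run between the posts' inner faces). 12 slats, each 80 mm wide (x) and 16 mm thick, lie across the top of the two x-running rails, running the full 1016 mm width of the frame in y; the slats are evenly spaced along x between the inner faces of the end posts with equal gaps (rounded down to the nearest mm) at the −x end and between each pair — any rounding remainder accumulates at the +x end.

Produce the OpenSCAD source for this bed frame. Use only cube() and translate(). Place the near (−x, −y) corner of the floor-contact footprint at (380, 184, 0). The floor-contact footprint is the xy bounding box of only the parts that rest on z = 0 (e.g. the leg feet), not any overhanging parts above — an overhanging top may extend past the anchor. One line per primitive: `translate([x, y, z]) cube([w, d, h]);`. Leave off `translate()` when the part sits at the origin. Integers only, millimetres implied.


// slat z = rail_z + rail_h = 258 + 124 = 382
// slat gap = ⌊(1761 − 12·80) / 13⌋ = 61
translate([380, 184, 0]) cube([72, 72, 423]);
translate([380, 1128, 0]) cube([72, 72, 423]);
translate([2213, 184, 0]) cube([72, 72, 423]);
translate([2213, 1128, 0]) cube([72, 72, 423]);
translate([452, 184, 258]) cube([1761, 30, 124]);
translate([452, 1170, 258]) cube([1761, 30, 124]);
translate([380, 256, 258]) cube([30, 872, 124]);
translate([2255, 256, 258]) cube([30, 872, 124]);
translate([513, 184, 382]) cube([80, 1016, 16]);
translate([654, 184, 382]) cube([80, 1016, 16]);
translate([795, 184, 382]) cube([80, 1016, 16]);
translate([936, 184, 382]) cube([80, 1016, 16]);
translate([1077, 184, 382]) cube([80, 1016, 16]);
translate([1218, 184, 382]) cube([80, 1016, 16]);
translate([1359, 184, 382]) cube([80, 1016, 16]);
translate([1500, 184, 382]) cube([80, 1016, 16]);
translate([1641, 184, 382]) cube([80, 1016, 16]);
translate([1782, 184, 382]) cube([80, 1016, 16]);
translate([1923, 184, 382]) cube([80, 1016, 16]);
translate([2064, 184, 382]) cube([80, 1016, 16]);


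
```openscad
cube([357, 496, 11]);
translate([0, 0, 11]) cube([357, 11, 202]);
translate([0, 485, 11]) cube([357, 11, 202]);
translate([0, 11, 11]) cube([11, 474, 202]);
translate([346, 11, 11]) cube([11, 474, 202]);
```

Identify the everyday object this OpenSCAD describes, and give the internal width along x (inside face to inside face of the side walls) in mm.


An open box. The internal width is 335 mm.

A 357×496 base slab with four walls standing on it — an open box. The base is 357 mm wide and the walls are 11 mm thick, so the internal width is 357 − 2 × 11 = 335 mm.


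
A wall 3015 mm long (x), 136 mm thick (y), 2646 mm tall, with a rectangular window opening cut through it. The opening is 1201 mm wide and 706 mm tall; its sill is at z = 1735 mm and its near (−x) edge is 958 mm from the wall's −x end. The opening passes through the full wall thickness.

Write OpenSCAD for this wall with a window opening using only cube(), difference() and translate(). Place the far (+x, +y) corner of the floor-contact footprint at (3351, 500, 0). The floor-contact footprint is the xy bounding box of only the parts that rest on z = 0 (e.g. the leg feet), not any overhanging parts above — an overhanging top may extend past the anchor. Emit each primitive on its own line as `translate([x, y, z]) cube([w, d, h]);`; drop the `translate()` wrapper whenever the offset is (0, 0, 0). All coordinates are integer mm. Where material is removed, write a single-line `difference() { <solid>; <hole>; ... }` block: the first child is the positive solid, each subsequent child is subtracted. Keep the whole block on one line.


difference() { translate([336, 364, 0]) cube([3015, 136, 2646]); translate([1294, 364, 1735]) cube([1201, 136, 706]); }


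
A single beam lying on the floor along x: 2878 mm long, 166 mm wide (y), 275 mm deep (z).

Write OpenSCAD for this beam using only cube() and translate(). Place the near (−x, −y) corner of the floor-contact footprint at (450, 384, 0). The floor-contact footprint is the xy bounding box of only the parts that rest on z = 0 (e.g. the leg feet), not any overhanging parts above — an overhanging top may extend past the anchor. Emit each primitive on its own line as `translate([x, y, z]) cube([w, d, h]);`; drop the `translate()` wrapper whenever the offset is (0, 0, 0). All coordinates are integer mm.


translate([450, 384, 0]) cube([2878, 166, 275]);


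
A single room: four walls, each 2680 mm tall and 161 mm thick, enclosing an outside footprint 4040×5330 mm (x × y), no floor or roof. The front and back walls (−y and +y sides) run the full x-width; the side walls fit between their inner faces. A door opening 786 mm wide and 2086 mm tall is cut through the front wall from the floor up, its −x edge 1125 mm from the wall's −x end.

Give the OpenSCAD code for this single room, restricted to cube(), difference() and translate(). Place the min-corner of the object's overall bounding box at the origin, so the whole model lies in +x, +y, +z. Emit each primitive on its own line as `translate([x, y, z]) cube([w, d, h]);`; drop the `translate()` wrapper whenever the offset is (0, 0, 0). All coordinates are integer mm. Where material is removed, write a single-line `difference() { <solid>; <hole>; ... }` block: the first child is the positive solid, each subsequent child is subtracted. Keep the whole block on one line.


difference() { cube([4040, 161, 2680]); translate([1125, 0, 0]) cube([786, 161, 2086]); }
translate([0, 5169, 0]) cube([4040, 161, 2680]);
translate([0, 161, 0]) cube([161, 5008, 2680]);
translate([3879, 161, 0]) cube([161, 5008, 2680]);


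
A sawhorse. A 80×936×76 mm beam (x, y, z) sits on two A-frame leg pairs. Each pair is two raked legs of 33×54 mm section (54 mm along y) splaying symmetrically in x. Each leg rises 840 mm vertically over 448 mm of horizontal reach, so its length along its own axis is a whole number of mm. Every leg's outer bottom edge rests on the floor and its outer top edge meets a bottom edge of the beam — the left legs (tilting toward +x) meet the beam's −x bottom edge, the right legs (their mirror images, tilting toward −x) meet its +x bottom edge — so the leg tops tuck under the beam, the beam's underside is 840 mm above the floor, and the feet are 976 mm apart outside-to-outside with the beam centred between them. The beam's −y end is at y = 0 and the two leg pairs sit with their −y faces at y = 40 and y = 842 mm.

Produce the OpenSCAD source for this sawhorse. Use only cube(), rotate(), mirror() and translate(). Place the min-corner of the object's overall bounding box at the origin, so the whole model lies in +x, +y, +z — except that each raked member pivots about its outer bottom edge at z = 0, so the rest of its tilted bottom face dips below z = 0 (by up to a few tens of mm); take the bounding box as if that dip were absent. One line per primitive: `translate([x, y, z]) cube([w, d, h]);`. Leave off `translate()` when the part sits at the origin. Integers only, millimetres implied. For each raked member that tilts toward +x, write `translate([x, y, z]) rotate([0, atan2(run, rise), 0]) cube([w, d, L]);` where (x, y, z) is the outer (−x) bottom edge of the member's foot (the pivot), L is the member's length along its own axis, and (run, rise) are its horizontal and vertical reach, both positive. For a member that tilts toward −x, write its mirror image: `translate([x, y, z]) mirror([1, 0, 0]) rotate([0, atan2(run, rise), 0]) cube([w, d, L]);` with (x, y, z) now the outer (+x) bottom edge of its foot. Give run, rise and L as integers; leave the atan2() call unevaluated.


translate([448, 0, 840]) cube([80, 936, 76]);
translate([0, 40, 0]) rotate([0, atan2(448, 840), 0]) cube([33, 54, 952]);
translate([976, 40, 0]) mirror([1, 0, 0]) rotate([0, atan2(448, 840), 0]) cube([33, 54, 952]);
translate([0, 842, 0]) rotate([0, atan2(448, 840), 0]) cube([33, 54, 952]);
translate([976, 842, 0]) mirror([1, 0, 0]) rotate([0, atan2(448, 840), 0]) cube([33, 54, 952]);


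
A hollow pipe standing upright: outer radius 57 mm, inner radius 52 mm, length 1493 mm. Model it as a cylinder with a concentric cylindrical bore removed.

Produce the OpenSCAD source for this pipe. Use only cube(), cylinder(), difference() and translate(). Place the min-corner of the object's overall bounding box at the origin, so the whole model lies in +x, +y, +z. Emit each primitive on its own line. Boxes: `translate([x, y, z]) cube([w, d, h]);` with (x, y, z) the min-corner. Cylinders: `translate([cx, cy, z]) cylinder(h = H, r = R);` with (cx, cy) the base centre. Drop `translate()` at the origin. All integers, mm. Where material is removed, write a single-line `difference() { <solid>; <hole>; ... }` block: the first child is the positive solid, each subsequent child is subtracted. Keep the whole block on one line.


difference() { translate([57, 57, 0]) cylinder(h = 1493, r = 57); translate([57, 57, 0]) cylinder(h = 1493, r = 52); }


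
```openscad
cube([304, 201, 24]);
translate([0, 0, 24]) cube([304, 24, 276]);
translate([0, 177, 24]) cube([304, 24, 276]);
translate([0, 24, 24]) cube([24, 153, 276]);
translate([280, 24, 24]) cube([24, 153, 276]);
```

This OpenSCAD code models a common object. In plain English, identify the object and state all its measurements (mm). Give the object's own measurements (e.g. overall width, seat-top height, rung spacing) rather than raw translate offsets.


An open-topped rectangular box: outside dimensions 304×201×300 mm, with a uniform wall and base thickness of 24 mm. The base is a full 304×201 slab on the floor; four walls sit on top of the base. The front and back walls (the −y and +y sides) span the full width; the two side walls fit between them.


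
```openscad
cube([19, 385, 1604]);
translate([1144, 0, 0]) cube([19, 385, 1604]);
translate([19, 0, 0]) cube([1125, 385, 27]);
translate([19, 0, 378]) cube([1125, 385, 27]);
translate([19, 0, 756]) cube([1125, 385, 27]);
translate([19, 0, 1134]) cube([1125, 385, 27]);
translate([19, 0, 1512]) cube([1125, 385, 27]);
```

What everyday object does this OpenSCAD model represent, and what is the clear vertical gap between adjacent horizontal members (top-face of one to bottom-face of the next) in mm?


A bookshelf. The clear shelf gap is 351 mm.

Two tall side panels with 5 horizontal boards between them — a bookshelf. The first two shelf undersides are at z = 0 and z = 378; with shelf thickness 27, the clear gap is 378 − 0 − 27 = 351 mm.


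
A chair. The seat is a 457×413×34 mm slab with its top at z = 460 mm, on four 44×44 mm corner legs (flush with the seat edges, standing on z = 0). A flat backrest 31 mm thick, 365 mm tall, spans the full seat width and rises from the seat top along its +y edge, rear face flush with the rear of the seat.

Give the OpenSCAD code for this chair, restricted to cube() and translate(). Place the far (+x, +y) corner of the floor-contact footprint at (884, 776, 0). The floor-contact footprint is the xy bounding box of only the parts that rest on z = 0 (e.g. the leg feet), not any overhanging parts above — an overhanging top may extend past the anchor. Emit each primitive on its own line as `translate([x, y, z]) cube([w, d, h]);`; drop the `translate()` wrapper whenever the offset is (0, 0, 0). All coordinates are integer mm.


translate([427, 363, 426]) cube([457, 413, 34]);
translate([427, 363, 0]) cube([44, 44, 426]);
translate([840, 363, 0]) cube([44, 44, 426]);
translate([427, 732, 0]) cube([44, 44, 426]);
translate([840, 732, 0]) cube([44, 44, 426]);
translate([427, 745, 460]) cube([457, 31, 365]);


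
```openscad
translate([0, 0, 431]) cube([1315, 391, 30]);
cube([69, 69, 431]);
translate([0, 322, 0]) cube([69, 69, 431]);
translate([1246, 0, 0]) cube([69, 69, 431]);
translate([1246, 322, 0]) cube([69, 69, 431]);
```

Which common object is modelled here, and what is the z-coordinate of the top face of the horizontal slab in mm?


A bench. The seat-top height is 461 mm.

A long slab on four corner posts — a bench. The slab sits at z = 431 with thickness 30, so the top is 431 + 30 = 461 mm.


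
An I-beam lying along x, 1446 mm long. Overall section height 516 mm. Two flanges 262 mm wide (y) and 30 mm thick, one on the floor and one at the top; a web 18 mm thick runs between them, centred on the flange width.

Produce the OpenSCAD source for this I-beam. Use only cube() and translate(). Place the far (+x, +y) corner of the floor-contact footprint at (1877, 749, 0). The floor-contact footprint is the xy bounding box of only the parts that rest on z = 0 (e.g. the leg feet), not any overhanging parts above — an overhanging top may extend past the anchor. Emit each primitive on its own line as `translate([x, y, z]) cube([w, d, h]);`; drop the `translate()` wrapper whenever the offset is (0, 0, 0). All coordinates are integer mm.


translate([431, 487, 0]) cube([1446, 262, 30]);
translate([431, 609, 30]) cube([1446, 18, 456]);
translate([431, 487, 486]) cube([1446, 262, 30]);


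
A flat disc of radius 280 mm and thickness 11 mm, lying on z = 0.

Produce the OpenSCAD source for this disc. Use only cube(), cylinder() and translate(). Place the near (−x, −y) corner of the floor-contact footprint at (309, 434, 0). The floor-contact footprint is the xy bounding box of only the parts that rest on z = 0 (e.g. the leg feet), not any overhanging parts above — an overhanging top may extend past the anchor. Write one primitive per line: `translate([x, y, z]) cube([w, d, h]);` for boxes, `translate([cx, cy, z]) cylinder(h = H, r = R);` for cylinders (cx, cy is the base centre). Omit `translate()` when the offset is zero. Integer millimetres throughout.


translate([589, 714, 0]) cylinder(h = 11, r = 280);


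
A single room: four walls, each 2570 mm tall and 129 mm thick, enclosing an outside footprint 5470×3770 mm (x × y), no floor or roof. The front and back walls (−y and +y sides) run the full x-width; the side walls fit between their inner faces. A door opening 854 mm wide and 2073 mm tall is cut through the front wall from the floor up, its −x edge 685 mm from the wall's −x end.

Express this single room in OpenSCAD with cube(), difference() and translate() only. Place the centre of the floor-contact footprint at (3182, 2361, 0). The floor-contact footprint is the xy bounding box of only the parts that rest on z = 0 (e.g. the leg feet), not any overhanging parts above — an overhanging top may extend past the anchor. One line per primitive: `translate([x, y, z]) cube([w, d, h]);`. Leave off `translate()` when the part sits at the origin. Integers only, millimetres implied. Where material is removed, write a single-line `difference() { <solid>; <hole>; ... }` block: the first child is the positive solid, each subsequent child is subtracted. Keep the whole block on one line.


difference() { translate([447, 476, 0]) cube([5470, 129, 2570]); translate([1132, 476, 0]) cube([854, 129, 2073]); }
translate([447, 4117, 0]) cube([5470, 129, 2570]);
translate([447, 605, 0]) cube([129, 3512, 2570]);
translate([5788, 605, 0]) cube([129, 3512, 2570]);


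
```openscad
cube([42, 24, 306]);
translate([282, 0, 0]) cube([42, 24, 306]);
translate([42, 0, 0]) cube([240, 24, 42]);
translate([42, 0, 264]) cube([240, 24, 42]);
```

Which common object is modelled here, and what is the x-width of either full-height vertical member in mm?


A picture frame. The border width is 42 mm.

Four thin pieces enclosing a rectangular opening — a picture frame. The two full-height stiles are 306 mm tall; the top rail sits at z = 264 and is 42 mm tall, so the border above the opening is 306 − 264 = 42 mm, matching the stile x-width.


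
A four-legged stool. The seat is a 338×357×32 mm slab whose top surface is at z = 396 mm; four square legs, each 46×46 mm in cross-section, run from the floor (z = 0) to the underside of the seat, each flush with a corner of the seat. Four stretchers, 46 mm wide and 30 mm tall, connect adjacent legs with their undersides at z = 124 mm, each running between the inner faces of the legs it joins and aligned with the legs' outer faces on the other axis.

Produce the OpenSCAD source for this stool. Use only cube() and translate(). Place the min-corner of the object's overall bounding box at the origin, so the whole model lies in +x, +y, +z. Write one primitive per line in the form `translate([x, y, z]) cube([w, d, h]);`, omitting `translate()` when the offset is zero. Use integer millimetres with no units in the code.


translate([0, 0, 364]) cube([338, 357, 32]);
cube([46, 46, 364]);
translate([292, 0, 0]) cube([46, 46, 364]);
translate([0, 311, 0]) cube([46, 46, 364]);
translate([292, 311, 0]) cube([46, 46, 364]);
translate([46, 0, 124]) cube([246, 46, 30]);
translate([46, 311, 124]) cube([246, 46, 30]);
translate([0, 46, 124]) cube([46, 265, 30]);
translate([292, 46, 124]) cube([46, 265, 30]);


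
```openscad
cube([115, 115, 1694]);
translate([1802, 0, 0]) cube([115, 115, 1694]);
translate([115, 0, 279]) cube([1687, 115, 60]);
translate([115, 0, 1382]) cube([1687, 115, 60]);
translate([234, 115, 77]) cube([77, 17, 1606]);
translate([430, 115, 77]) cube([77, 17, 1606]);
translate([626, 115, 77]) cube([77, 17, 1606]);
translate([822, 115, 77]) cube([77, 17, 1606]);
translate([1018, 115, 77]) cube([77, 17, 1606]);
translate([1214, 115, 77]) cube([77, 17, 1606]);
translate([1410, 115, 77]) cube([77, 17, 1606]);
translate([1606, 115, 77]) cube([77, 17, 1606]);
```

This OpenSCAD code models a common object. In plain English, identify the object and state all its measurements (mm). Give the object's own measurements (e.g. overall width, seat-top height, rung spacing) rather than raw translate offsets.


A fence section. Two 115×115 mm posts, 1694 mm tall, stand on the floor with a clear span of 1687 mm between their inner faces. Two horizontal rails of 115×60 mm section span the gap between the posts with their undersides at z = 279 mm and z = 1382 mm, flush with the posts' −y face. 8 pickets, each 77 mm wide, 17 mm thick and 1606 mm tall, are fixed to the +y face of the rails with their bottoms at z = 77 mm, spaced across the span with a 119 mm gap after the −x post and between neighbouring pickets and before the +x post.


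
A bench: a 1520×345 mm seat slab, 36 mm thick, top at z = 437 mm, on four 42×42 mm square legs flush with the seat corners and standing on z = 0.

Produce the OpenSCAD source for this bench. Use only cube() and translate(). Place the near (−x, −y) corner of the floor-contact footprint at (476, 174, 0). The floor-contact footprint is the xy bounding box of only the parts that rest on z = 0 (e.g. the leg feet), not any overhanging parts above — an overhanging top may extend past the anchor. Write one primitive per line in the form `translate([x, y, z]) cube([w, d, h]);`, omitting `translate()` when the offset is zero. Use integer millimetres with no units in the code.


translate([476, 174, 401]) cube([1520, 345, 36]);
translate([476, 174, 0]) cube([42, 42, 401]);
translate([476, 477, 0]) cube([42, 42, 401]);
translate([1954, 174, 0]) cube([42, 42, 401]);
translate([1954, 477, 0]) cube([42, 42, 401]);


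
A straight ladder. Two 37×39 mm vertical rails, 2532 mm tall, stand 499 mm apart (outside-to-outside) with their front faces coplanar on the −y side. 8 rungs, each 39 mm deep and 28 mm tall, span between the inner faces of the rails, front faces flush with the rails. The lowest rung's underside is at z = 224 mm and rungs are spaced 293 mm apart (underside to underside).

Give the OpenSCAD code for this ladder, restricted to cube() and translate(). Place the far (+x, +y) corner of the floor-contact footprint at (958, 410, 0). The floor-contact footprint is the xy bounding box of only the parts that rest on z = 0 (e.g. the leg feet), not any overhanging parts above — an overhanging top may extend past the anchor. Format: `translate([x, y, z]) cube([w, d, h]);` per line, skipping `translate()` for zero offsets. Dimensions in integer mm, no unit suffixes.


translate([459, 371, 0]) cube([37, 39, 2532]);
translate([921, 371, 0]) cube([37, 39, 2532]);
translate([496, 371, 224]) cube([425, 39, 28]);
translate([496, 371, 517]) cube([425, 39, 28]);
translate([496, 371, 810]) cube([425, 39, 28]);
translate([496, 371, 1103]) cube([425, 39, 28]);
translate([496, 371, 1396]) cube([425, 39, 28]);
translate([496, 371, 1689]) cube([425, 39, 28]);
translate([496, 371, 1982]) cube([425, 39, 28]);
translate([496, 371, 2275]) cube([425, 39, 28]);


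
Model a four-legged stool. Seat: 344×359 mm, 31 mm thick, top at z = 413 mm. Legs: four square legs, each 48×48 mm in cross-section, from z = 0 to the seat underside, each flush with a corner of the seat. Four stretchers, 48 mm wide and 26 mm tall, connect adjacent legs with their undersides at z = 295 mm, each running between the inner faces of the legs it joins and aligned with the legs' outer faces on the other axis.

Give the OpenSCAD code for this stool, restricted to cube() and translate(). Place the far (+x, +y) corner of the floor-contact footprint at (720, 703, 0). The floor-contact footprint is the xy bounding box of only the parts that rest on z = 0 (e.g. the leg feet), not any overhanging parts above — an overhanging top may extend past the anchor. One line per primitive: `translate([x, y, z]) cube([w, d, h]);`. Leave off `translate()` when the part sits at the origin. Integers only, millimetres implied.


translate([376, 344, 382]) cube([344, 359, 31]);
translate([376, 344, 0]) cube([48, 48, 382]);
translate([672, 344, 0]) cube([48, 48, 382]);
translate([376, 655, 0]) cube([48, 48, 382]);
translate([672, 655, 0]) cube([48, 48, 382]);
translate([424, 344, 295]) cube([248, 48, 26]);
translate([424, 655, 295]) cube([248, 48, 26]);
translate([376, 392, 295]) cube([48, 263, 26]);
translate([672, 392, 295]) cube([48, 263, 26]);
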